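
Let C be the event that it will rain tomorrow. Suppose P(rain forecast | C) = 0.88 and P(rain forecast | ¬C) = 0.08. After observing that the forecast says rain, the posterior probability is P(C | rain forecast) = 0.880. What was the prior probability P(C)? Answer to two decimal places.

In odds form, posterior odds = prior odds × likelihood ratio, so prior odds = posterior odds ÷ LR.
Posterior odds = 0.880/(1−0.880) = 7.3333. LR = 0.88/0.08 = 11.0000.
Prior odds = 7.3333/11.0000 = 0.6667, so P(C) = 0.6667/(1+0.6667) ≈ 0.40.

P(C) = 0.40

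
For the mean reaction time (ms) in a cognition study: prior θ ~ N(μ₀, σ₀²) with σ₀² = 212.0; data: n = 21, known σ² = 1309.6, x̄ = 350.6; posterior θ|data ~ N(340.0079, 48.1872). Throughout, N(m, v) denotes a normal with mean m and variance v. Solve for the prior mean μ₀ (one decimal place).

With known observation variance, the Normal–Normal posterior has precision τ_n = τ₀ + n/σ² and mean μ_n = (τ₀μ₀ + (n/σ²)x̄)/τ_n.
Here τ₀ = 1/212.0 = 0.004717 and τ_data = 21/1309.6 = 0.016035, so τ_n = 0.020752.
Rearranging for μ₀: μ₀ = (μ_n·τ_n − τ_data·x̄)/τ₀ = (340.0079·0.020752 − 0.016035·350.6) / 0.004717 = 1.433973/0.004717 ≈ 304.0.

μ₀ = 304.0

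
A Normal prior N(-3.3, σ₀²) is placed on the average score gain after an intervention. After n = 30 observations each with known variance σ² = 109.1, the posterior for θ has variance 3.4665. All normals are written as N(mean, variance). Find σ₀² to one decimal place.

σ₀² = 74.1

Posterior precision equals prior precision plus data precision: 1/σ_n² = 1/σ₀² + n/σ².
So 1/σ₀² = 1/3.4665 − 30/109.1 = 0.288475 − 0.274977 = 0.013498.
Hence σ₀² = 1/0.013498 ≈ 74.1.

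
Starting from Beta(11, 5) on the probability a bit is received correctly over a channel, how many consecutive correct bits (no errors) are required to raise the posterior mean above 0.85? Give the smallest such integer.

After k correct bits and 0 errors the posterior is Beta(11+k, 5), with mean (11+k)/(11+5+k).
Set (11+k)/(16+k) > 0.85 and solve: k > (0.85·16 − 11)/(1 − 0.85) = 17.333.
The smallest integer exceeding 17.333 is 18, and checking k=18: (29)/(34) = 0.8529 > 0.85.

k = 18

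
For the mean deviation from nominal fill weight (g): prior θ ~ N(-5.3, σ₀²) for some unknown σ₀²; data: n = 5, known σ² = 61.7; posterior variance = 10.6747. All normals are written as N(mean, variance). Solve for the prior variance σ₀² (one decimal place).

σ₀² = 79.1

Posterior precision equals prior precision plus data precision: 1/σ_n² = 1/σ₀² + n/σ².
So 1/σ₀² = 1/10.6747 − 5/61.7 = 0.093679 − 0.081037 = 0.012642.
Hence σ₀² = 1/0.012642 ≈ 79.1.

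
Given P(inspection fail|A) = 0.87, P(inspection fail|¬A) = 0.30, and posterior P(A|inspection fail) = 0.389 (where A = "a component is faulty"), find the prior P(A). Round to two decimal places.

Bayes' rule in odds form gives O(A|E) = O(A)·[P(E|A)/P(E|¬A)], hence O(A) = O(A|E)/LR.
Posterior odds = 0.389/(1−0.389) = 0.6367. LR = 0.87/0.30 = 2.9000.
Prior odds = 0.6367/2.9000 = 0.2196, so P(A) = 0.2196/(1+0.2196) ≈ 0.18.

P(A) = 0.18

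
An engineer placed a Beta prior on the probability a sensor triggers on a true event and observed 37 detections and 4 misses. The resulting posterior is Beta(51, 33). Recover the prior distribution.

Beta(14, 29)

Beta is conjugate to the binomial likelihood: posterior = Beta(α+s, β+f).
Subtract the data counts: 51−37=14, 33−4=29.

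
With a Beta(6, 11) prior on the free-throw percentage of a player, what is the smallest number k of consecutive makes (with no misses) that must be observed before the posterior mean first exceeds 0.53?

After k makes and 0 misses the posterior is Beta(6+k, 11), with mean (6+k)/(6+11+k).
Set (6+k)/(17+k) > 0.53 and solve: k > (0.53·17 − 6)/(1 − 0.53) = 6.404.
The smallest integer exceeding 6.404 is 7, and checking k=7: (13)/(24) = 0.5417 > 0.53.

k = 7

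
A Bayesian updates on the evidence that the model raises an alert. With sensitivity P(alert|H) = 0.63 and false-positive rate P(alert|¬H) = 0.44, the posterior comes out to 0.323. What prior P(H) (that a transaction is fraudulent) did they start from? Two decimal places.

Bayes' rule in odds form gives O(H|E) = O(H)·[P(E|H)/P(E|¬H)], hence O(H) = O(H|E)/LR.
Posterior odds = 0.323/(1−0.323) = 0.4771. LR = 0.63/0.44 = 1.4318.
Prior odds = 0.4771/1.4318 = 0.3332, so P(H) = 0.3332/(1+0.3332) ≈ 0.25.

P(H) = 0.25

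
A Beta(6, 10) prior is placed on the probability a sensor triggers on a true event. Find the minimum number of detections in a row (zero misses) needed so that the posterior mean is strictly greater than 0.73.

k = 22

After k detections and 0 misses the posterior is Beta(6+k, 10), with mean (6+k)/(6+10+k).
Set (6+k)/(16+k) > 0.73 and solve: k > (0.73·16 − 6)/(1 − 0.73) = 21.037.
The smallest integer exceeding 21.037 is 22.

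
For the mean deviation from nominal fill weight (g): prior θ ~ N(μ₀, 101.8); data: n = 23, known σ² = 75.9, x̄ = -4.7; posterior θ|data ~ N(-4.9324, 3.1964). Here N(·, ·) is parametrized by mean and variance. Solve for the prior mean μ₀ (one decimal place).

μ₀ = -12.1

The posterior mean is a precision-weighted average: μ_n = (τ₀μ₀ + τ_data·x̄)/(τ₀+τ_data), with τ₀=1/σ₀² and τ_data=n/σ².
Here τ₀ = 1/101.8 = 0.009823 and τ_data = 23/75.9 = 0.303030, so τ_n = 0.312853.
Rearranging for μ₀: μ₀ = (μ_n·τ_n − τ_data·x̄)/τ₀ = (-4.9324·0.312853 − 0.303030·-4.7) / 0.009823 = -0.118875/0.009823 ≈ -12.1.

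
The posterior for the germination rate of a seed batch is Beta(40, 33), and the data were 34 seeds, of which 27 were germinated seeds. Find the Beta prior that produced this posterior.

Beta(13, 26)

A Beta(a, b) prior with s successes and f failures in binomial data gives a Beta(a+s, b+f) posterior.
Subtract the data counts: 40−27=13, 33−7=26.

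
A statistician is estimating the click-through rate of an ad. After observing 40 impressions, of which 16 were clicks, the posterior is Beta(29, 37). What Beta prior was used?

Beta(13, 13)

Beta is conjugate to the binomial likelihood: posterior = Beta(a+s, b+f).
Subtract the data counts: 29−16=13, 37−24=13.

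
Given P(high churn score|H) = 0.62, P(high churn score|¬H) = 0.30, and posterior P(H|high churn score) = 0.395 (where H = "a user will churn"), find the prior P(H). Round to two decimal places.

In odds form, posterior odds = prior odds × likelihood ratio, so prior odds = posterior odds ÷ LR.
Posterior odds = 0.395/(1−0.395) = 0.6529. LR = 0.62/0.30 = 2.0667.
Prior odds = 0.6529/2.0667 = 0.3159, so P(H) = 0.3159/(1+0.3159) ≈ 0.24.

P(H) = 0.24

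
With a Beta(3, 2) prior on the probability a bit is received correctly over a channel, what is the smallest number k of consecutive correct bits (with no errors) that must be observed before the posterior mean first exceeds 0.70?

k = 2

After k correct bits and 0 errors the posterior is Beta(3+k, 2), with mean (3+k)/(3+2+k).
Set (3+k)/(5+k) > 0.70 and solve: k > (0.70·5 − 3)/(1 − 0.70) = 1.667.
The smallest integer exceeding 1.667 is 2, and checking k=2: (5)/(7) = 0.7143 > 0.70.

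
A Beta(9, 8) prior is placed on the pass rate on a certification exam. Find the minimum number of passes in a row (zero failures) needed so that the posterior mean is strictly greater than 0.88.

k = 50

After k passes and 0 failures the posterior is Beta(9+k, 8), with mean (9+k)/(9+8+k).
Set (9+k)/(17+k) > 0.88 and solve: k > (0.88·17 − 9)/(1 − 0.88) = 49.667.
The smallest integer exceeding 49.667 is 50, and checking k=50: (59)/(67) = 0.8806 > 0.88.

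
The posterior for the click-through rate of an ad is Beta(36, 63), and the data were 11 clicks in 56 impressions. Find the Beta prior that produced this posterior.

Beta(25, 18)

A Beta(a, b) prior with s successes and f failures in binomial data gives a Beta(a+s, b+f) posterior.
So a = 36 − 11 = 25 and b = 63 − 45 = 18.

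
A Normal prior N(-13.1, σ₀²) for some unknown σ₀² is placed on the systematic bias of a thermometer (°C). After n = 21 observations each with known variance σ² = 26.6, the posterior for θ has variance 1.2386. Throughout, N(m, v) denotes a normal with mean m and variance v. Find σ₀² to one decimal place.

For the Normal–Normal model with known σ², precisions add: τ_n = τ₀ + n/σ².
So 1/σ₀² = 1/1.2386 − 21/26.6 = 0.807363 − 0.789474 = 0.017889.
Hence σ₀² = 1/0.017889 ≈ 55.9.

σ₀² = 55.9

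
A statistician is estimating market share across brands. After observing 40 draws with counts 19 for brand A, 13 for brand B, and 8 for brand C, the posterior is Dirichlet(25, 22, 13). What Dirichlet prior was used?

Dirichlet(6, 9, 5)

For a Dirichlet(α) prior with multinomial counts c, the posterior is Dirichlet(α + c) componentwise.
Subtract each count from the matching posterior parameter: 25−19=6, 22−13=9, 13−8=5.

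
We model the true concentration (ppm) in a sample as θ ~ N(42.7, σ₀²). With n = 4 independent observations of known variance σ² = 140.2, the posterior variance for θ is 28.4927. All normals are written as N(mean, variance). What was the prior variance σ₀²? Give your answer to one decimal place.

σ₀² = 152.3

Posterior precision equals prior precision plus data precision: 1/σ_n² = 1/σ₀² + n/σ².
So 1/σ₀² = 1/28.4927 − 4/140.2 = 0.035097 − 0.028531 = 0.006566.
Hence σ₀² = 1/0.006566 ≈ 152.3.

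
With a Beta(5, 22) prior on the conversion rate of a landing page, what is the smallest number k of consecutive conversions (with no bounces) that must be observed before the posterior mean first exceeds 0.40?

k = 10

After k conversions and 0 bounces the posterior is Beta(5+k, 22), with mean (5+k)/(5+22+k).
Set (5+k)/(27+k) > 0.40 and solve: k > (0.40·27 − 5)/(1 − 0.40) = 9.667.
The smallest integer exceeding 9.667 is 10, and checking k=10: (15)/(37) = 0.4054 > 0.40.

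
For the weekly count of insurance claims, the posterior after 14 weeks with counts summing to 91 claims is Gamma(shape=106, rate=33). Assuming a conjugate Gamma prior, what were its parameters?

Gamma(shape=15, rate=19)

A Gamma(α, β) prior (rate parametrization) on a Poisson rate with n observations summing to S gives posterior Gamma(α+S, β+n).
So α = 106 − 91 = 15 and β = 33 − 14 = 19.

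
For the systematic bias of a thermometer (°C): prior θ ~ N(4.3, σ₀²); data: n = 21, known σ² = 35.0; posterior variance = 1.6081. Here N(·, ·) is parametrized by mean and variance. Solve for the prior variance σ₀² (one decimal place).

Posterior precision equals prior precision plus data precision: 1/σ_n² = 1/σ₀² + n/σ².
So 1/σ₀² = 1/1.6081 − 21/35.0 = 0.621852 − 0.600000 = 0.021852.
Hence σ₀² = 1/0.021852 ≈ 45.8.

σ₀² = 45.8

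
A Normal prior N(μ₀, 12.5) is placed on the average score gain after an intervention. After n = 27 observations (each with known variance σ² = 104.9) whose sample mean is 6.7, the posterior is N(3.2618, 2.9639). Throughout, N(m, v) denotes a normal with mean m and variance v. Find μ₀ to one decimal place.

μ₀ = -7.8

With known observation variance, the Normal–Normal posterior has precision τ_n = τ₀ + n/σ² and mean μ_n = (τ₀μ₀ + (n/σ²)x̄)/τ_n.
Here τ₀ = 1/12.5 = 0.080000 and τ_data = 27/104.9 = 0.257388, so τ_n = 0.337388.
Rearranging for μ₀: μ₀ = (μ_n·τ_n − τ_data·x̄)/τ₀ = (3.2618·0.337388 − 0.257388·6.7) / 0.080000 = -0.624007/0.080000 ≈ -7.8.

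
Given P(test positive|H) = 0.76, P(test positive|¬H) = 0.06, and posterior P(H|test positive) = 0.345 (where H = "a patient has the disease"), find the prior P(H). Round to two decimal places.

P(H) = 0.04

Bayes' rule in odds form gives O(H|E) = O(H)·[P(E|H)/P(E|¬H)], hence O(H) = O(H|E)/LR.
Posterior odds = 0.345/(1−0.345) = 0.5267. LR = 0.76/0.06 = 12.6667.
Prior odds = 0.5267/12.6667 = 0.0416, so P(H) = 0.0416/(1+0.0416) ≈ 0.04.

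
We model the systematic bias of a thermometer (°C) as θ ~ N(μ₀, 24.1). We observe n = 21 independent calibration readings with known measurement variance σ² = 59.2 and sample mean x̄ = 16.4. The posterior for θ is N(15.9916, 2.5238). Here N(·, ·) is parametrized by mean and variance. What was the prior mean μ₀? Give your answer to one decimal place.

μ₀ = 12.5

With known observation variance, the Normal–Normal posterior has precision τ_n = τ₀ + n/σ² and mean μ_n = (τ₀μ₀ + (n/σ²)x̄)/τ_n.
Here τ₀ = 1/24.1 = 0.041494 and τ_data = 21/59.2 = 0.354730, so τ_n = 0.396224.
Rearranging for μ₀: μ₀ = (μ_n·τ_n − τ_data·x̄)/τ₀ = (15.9916·0.396224 − 0.354730·16.4) / 0.041494 = 0.518684/0.041494 ≈ 12.5.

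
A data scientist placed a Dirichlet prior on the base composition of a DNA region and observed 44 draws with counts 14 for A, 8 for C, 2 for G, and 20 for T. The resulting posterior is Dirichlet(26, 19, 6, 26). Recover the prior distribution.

Dirichlet(12, 11, 4, 6)

For a Dirichlet(α) prior with multinomial counts c, the posterior is Dirichlet(α + c) componentwise.
Subtract each count from the matching posterior parameter: 26−14=12, 19−8=11, 6−2=4, 26−20=6.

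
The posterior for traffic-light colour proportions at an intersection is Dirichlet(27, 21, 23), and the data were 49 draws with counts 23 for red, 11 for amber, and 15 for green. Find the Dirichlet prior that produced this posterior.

For a Dirichlet(α) prior with multinomial counts c, the posterior is Dirichlet(α + c) componentwise.
Subtract each count from the matching posterior parameter: 27−23=4, 21−11=10, 23−15=8.

Dirichlet(4, 10, 8)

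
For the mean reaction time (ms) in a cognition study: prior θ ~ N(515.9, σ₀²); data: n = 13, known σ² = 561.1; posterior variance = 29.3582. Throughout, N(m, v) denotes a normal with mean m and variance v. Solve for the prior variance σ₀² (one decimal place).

σ₀² = 91.8

For the Normal–Normal model with known σ², precisions add: τ_n = τ₀ + n/σ².
So 1/σ₀² = 1/29.3582 − 13/561.1 = 0.034062 − 0.023169 = 0.010893.
Hence σ₀² = 1/0.010893 ≈ 91.8.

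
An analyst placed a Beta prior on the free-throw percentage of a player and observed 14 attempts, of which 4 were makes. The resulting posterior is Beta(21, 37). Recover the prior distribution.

Beta(17, 27)

Beta is conjugate to the binomial likelihood: posterior = Beta(a+s, b+f).
So a = 21 − 4 = 17 and b = 37 − 10 = 27.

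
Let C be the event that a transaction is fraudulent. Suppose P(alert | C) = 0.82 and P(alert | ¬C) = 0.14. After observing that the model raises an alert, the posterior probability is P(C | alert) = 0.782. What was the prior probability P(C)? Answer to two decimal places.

P(C) = 0.38

In odds form, posterior odds = prior odds × likelihood ratio, so prior odds = posterior odds ÷ LR.
Posterior odds = 0.782/(1−0.782) = 3.5872. LR = 0.82/0.14 = 5.8571.
Prior odds = 3.5872/5.8571 = 0.6125, so P(C) = 0.6125/(1+0.6125) ≈ 0.38.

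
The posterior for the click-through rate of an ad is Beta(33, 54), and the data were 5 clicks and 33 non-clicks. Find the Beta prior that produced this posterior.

Beta(28, 21)

A Beta(α, β) prior with s successes and f failures in binomial data gives a Beta(α+s, β+f) posterior.
Subtract the data counts: 33−5=28, 54−33=21.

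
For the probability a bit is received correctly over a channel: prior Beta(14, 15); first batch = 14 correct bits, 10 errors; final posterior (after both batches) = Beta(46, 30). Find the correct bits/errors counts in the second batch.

18 correct bits and 5 errors

Sequential conjugate updates are equivalent to a single update on the pooled data, so total successes = posterior α − prior α and total failures = posterior β − prior β.
Total across both batches: 46−14=32 correct bits, 30−15=15 errors.
Subtract the first batch: 32−14=18 correct bits and 15−10=5 errors.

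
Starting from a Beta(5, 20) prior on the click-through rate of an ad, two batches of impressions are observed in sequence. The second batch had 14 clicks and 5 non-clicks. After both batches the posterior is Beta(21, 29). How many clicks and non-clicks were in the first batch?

Because Beta–binomial updating is additive in the counts, the combined data contributed (α_post−α_prior, β_post−β_prior) successes and failures.
Total across both batches: 21−5=16 clicks, 29−20=9 non-clicks.
Subtract the second batch: 16−14=2 clicks and 9−5=4 non-clicks.

2 clicks and 4 non-clicks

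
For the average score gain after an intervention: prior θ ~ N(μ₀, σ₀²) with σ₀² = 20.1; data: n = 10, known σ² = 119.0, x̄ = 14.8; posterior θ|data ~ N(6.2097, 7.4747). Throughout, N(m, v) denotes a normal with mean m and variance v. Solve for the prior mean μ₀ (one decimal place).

μ₀ = -8.3

The posterior mean is a precision-weighted average: μ_n = (τ₀μ₀ + τ_data·x̄)/(τ₀+τ_data), with τ₀=1/σ₀² and τ_data=n/σ².
Here τ₀ = 1/20.1 = 0.049751 and τ_data = 10/119.0 = 0.084034, so τ_n = 0.133785.
Rearranging for μ₀: μ₀ = (μ_n·τ_n − τ_data·x̄)/τ₀ = (6.2097·0.133785 − 0.084034·14.8) / 0.049751 = -0.412938/0.049751 ≈ -8.3.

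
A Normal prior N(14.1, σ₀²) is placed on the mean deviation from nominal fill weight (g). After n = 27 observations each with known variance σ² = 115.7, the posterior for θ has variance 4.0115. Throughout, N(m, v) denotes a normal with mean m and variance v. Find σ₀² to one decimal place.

Posterior precision equals prior precision plus data precision: 1/σ_n² = 1/σ₀² + n/σ².
So 1/σ₀² = 1/4.0115 − 27/115.7 = 0.249283 − 0.233362 = 0.015921.
Hence σ₀² = 1/0.015921 ≈ 62.8.

σ₀² = 62.8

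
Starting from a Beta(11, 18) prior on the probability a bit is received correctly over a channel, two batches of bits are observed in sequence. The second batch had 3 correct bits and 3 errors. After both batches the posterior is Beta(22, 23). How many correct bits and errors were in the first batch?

8 correct bits and 2 errors

Because Beta–binomial updating is additive in the counts, the combined data contributed (α_post−α_prior, β_post−β_prior) successes and failures.
Total across both batches: 22−11=11 correct bits, 23−18=5 errors.
Subtract the second batch: 11−3=8 correct bits and 5−3=2 errors.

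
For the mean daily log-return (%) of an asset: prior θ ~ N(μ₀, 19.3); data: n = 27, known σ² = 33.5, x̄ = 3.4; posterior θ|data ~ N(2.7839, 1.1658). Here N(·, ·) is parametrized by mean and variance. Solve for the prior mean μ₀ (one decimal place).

With known observation variance, the Normal–Normal posterior has precision τ_n = τ₀ + n/σ² and mean μ_n = (τ₀μ₀ + (n/σ²)x̄)/τ_n.
Here τ₀ = 1/19.3 = 0.051813 and τ_data = 27/33.5 = 0.805970, so τ_n = 0.857783.
Rearranging for μ₀: μ₀ = (μ_n·τ_n − τ_data·x̄)/τ₀ = (2.7839·0.857783 − 0.805970·3.4) / 0.051813 = -0.352316/0.051813 ≈ -6.8.

μ₀ = -6.8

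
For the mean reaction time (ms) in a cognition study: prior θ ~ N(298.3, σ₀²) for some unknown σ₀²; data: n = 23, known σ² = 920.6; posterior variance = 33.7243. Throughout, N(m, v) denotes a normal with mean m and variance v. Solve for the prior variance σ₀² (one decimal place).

σ₀² = 214.2

For the Normal–Normal model with known σ², precisions add: τ_n = τ₀ + n/σ².
So 1/σ₀² = 1/33.7243 − 23/920.6 = 0.029652 − 0.024984 = 0.004668.
Hence σ₀² = 1/0.004668 ≈ 214.2.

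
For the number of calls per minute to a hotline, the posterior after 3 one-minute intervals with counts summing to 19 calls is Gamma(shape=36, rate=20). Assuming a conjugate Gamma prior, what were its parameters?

A Gamma(α, β) prior (rate parametrization) on a Poisson rate with n observations summing to S gives posterior Gamma(α+S, β+n).
So α = 36 − 19 = 17 and β = 20 − 3 = 17.

Gamma(shape=17, rate=17)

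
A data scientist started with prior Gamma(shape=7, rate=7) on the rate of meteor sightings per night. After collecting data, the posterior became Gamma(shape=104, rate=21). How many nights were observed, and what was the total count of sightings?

Gamma–Poisson conjugacy: posterior shape = α + Σxᵢ, posterior rate = β + n.
Matching: Σxᵢ = 104 − 7 = 97 and n = 21 − 7 = 14.

n = 14 nights with total 97 sightings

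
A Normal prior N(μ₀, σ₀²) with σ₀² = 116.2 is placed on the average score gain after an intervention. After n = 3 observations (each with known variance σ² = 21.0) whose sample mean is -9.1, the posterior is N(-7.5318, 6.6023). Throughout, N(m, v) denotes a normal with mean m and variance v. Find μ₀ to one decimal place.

With known observation variance, the Normal–Normal posterior has precision τ_n = τ₀ + n/σ² and mean μ_n = (τ₀μ₀ + (n/σ²)x̄)/τ_n.
Here τ₀ = 1/116.2 = 0.008606 and τ_data = 3/21.0 = 0.142857, so τ_n = 0.151463.
Rearranging for μ₀: μ₀ = (μ_n·τ_n − τ_data·x̄)/τ₀ = (-7.5318·0.151463 − 0.142857·-9.1) / 0.008606 = 0.159210/0.008606 ≈ 18.5.

μ₀ = 18.5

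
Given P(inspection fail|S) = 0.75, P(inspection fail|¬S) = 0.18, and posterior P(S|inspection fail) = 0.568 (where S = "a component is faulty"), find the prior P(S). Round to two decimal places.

P(S) = 0.24

In odds form, posterior odds = prior odds × likelihood ratio, so prior odds = posterior odds ÷ LR.
Posterior odds = 0.568/(1−0.568) = 1.3148. LR = 0.75/0.18 = 4.1667.
Prior odds = 1.3148/4.1667 = 0.3155, so P(S) = 0.3155/(1+0.3155) ≈ 0.24.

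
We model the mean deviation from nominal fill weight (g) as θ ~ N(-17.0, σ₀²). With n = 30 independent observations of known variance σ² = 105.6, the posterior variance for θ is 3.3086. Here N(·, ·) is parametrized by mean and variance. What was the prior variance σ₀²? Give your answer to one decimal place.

σ₀² = 55.1

Posterior precision equals prior precision plus data precision: 1/σ_n² = 1/σ₀² + n/σ².
So 1/σ₀² = 1/3.3086 − 30/105.6 = 0.302243 − 0.284091 = 0.018152.
Hence σ₀² = 1/0.018152 ≈ 55.1.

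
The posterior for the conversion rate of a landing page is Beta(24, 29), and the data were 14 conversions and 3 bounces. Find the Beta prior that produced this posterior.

Under Beta–binomial conjugacy the posterior parameters are (α+s, β+f).
Subtract the data counts: 24−14=10, 29−3=26.

Beta(10, 26)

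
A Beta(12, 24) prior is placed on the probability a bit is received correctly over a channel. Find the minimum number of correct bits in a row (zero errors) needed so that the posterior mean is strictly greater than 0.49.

k = 12

After k correct bits and 0 errors the posterior is Beta(12+k, 24), with mean (12+k)/(12+24+k).
Set (12+k)/(36+k) > 0.49 and solve: k > (0.49·36 − 12)/(1 − 0.49) = 11.059.
The smallest integer exceeding 11.059 is 12.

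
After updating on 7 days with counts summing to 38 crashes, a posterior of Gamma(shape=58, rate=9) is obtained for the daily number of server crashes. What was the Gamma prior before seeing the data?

Gamma–Poisson conjugacy: posterior shape = α + Σxᵢ, posterior rate = β + n.
So α = 58 − 38 = 20 and β = 9 − 7 = 2.

Gamma(shape=20, rate=2)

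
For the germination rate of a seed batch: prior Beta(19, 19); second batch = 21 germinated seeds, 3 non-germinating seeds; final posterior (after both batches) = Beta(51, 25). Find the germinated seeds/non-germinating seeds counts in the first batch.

Because Beta–binomial updating is additive in the counts, the combined data contributed (α_post−α_prior, β_post−β_prior) successes and failures.
Total across both batches: 51−19=32 germinated seeds, 25−19=6 non-germinating seeds.
Subtract the second batch: 32−21=11 germinated seeds and 6−3=3 non-germinating seeds.

11 germinated seeds and 3 non-germinating seeds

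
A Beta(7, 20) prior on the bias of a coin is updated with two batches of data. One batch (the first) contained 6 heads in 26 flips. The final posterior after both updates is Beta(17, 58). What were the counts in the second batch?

4 heads and 18 tails

Sequential conjugate updates are equivalent to a single update on the pooled data, so total successes = posterior α − prior α and total failures = posterior β − prior β.
Total across both batches: 17−7=10 heads, 58−20=38 tails.
Subtract the first batch: 10−6=4 heads and 38−20=18 tails.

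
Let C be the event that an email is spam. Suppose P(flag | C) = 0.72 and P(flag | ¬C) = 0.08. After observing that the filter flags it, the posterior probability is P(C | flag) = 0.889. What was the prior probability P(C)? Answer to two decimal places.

P(C) = 0.47

In odds form, posterior odds = prior odds × likelihood ratio, so prior odds = posterior odds ÷ LR.
Posterior odds = 0.889/(1−0.889) = 8.0090. LR = 0.72/0.08 = 9.0000.
Prior odds = 8.0090/9.0000 = 0.8899, so P(C) = 0.8899/(1+0.8899) ≈ 0.47.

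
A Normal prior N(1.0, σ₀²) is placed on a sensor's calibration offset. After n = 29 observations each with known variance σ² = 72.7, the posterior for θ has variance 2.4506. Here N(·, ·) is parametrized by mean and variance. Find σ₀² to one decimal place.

For the Normal–Normal model with known σ², precisions add: τ_n = τ₀ + n/σ².
So 1/σ₀² = 1/2.4506 − 29/72.7 = 0.408063 − 0.398900 = 0.009163.
Hence σ₀² = 1/0.009163 ≈ 109.1.

σ₀² = 109.1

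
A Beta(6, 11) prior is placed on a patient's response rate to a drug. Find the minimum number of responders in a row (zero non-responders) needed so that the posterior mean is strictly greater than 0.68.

After k responders and 0 non-responders the posterior is Beta(6+k, 11), with mean (6+k)/(6+11+k).
Set (6+k)/(17+k) > 0.68 and solve: k > (0.68·17 − 6)/(1 − 0.68) = 17.375.
The smallest integer exceeding 17.375 is 18, and checking k=18: (24)/(35) = 0.6857 > 0.68.

k = 18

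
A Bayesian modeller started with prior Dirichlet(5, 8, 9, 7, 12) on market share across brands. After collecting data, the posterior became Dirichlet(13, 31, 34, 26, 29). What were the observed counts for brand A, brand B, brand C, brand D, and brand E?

counts (8, 23, 25, 19, 17)

For a Dirichlet(α) prior with multinomial counts c, the posterior is Dirichlet(α + c) componentwise.
Counts are posterior − prior componentwise: 13−5=8, 31−8=23, 34−9=25, 26−7=19, 29−12=17.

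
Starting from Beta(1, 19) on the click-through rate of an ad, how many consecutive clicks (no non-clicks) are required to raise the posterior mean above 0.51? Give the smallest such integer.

k = 19

After k clicks and 0 non-clicks the posterior is Beta(1+k, 19), with mean (1+k)/(1+19+k).
Set (1+k)/(20+k) > 0.51 and solve: k > (0.51·20 − 1)/(1 − 0.51) = 18.776.
The smallest integer exceeding 18.776 is 19.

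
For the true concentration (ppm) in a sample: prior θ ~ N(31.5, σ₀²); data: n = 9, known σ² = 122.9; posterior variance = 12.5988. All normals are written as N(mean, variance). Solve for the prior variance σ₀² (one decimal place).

σ₀² = 162.8

For the Normal–Normal model with known σ², precisions add: τ_n = τ₀ + n/σ².
So 1/σ₀² = 1/12.5988 − 9/122.9 = 0.079373 − 0.073230 = 0.006143.
Hence σ₀² = 1/0.006143 ≈ 162.8.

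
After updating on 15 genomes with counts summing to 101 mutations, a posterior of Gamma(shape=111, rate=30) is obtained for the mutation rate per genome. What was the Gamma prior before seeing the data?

Gamma–Poisson conjugacy: posterior shape = α + Σxᵢ, posterior rate = β + n.
So α = 111 − 101 = 10 and β = 30 − 15 = 15.

Gamma(shape=10, rate=15)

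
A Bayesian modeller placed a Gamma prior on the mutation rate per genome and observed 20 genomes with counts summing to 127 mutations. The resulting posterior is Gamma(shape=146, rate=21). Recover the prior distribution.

Gamma(shape=19, rate=1)

A Gamma(α, β) prior (rate parametrization) on a Poisson rate with n observations summing to S gives posterior Gamma(α+S, β+n).
So α = 146 − 127 = 19 and β = 21 − 20 = 1.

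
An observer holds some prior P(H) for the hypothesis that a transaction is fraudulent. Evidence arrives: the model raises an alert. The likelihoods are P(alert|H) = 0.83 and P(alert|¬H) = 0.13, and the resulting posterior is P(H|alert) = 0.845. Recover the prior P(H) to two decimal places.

Bayes' rule in odds form gives O(H|E) = O(H)·[P(E|H)/P(E|¬H)], hence O(H) = O(H|E)/LR.
Posterior odds = 0.845/(1−0.845) = 5.4516. LR = 0.83/0.13 = 6.3846.
Prior odds = 5.4516/6.3846 = 0.8539, so P(H) = 0.8539/(1+0.8539) ≈ 0.46.

P(H) = 0.46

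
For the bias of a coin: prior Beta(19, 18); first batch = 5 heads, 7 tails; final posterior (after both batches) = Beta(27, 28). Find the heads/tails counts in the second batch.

Because Beta–binomial updating is additive in the counts, the combined data contributed (α_post−α_prior, β_post−β_prior) successes and failures.
Total across both batches: 27−19=8 heads, 28−18=10 tails.
Subtract the first batch: 8−5=3 heads and 10−7=3 tails.

3 heads and 3 tails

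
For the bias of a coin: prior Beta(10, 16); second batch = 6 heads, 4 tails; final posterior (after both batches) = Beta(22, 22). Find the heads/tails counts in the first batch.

6 heads and 2 tails

Sequential conjugate updates are equivalent to a single update on the pooled data, so total successes = posterior α − prior α and total failures = posterior β − prior β.
Total across both batches: 22−10=12 heads, 22−16=6 tails.
Subtract the second batch: 12−6=6 heads and 6−4=2 tails.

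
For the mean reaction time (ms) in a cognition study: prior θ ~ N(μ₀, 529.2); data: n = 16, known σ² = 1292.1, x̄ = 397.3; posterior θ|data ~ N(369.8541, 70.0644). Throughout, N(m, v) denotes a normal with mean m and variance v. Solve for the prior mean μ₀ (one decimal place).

The posterior mean is a precision-weighted average: μ_n = (τ₀μ₀ + τ_data·x̄)/(τ₀+τ_data), with τ₀=1/σ₀² and τ_data=n/σ².
Here τ₀ = 1/529.2 = 0.001890 and τ_data = 16/1292.1 = 0.012383, so τ_n = 0.014273.
Rearranging for μ₀: μ₀ = (μ_n·τ_n − τ_data·x̄)/τ₀ = (369.8541·0.014273 − 0.012383·397.3) / 0.001890 = 0.359162/0.001890 ≈ 190.0.

μ₀ = 190.0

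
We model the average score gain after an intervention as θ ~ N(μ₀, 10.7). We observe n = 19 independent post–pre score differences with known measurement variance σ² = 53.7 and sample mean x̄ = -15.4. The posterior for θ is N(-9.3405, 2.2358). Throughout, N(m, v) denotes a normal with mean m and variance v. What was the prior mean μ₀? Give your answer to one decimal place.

The posterior mean is a precision-weighted average: μ_n = (τ₀μ₀ + τ_data·x̄)/(τ₀+τ_data), with τ₀=1/σ₀² and τ_data=n/σ².
Here τ₀ = 1/10.7 = 0.093458 and τ_data = 19/53.7 = 0.353818, so τ_n = 0.447276.
Rearranging for μ₀: μ₀ = (μ_n·τ_n − τ_data·x̄)/τ₀ = (-9.3405·0.447276 − 0.353818·-15.4) / 0.093458 = 1.271016/0.093458 ≈ 13.6.

μ₀ = 13.6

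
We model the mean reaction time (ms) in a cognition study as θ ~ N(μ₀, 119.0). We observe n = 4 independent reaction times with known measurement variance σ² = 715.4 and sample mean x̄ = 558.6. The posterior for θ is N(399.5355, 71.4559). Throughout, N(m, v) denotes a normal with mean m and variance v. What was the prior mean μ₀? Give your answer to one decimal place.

With known observation variance, the Normal–Normal posterior has precision τ_n = τ₀ + n/σ² and mean μ_n = (τ₀μ₀ + (n/σ²)x̄)/τ_n.
Here τ₀ = 1/119.0 = 0.008403 and τ_data = 4/715.4 = 0.005591, so τ_n = 0.013994.
Rearranging for μ₀: μ₀ = (μ_n·τ_n − τ_data·x̄)/τ₀ = (399.5355·0.013994 − 0.005591·558.6) / 0.008403 = 2.467967/0.008403 ≈ 293.7.

μ₀ = 293.7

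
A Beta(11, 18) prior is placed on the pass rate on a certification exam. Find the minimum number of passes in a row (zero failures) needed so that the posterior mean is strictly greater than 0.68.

k = 28

After k passes and 0 failures the posterior is Beta(11+k, 18), with mean (11+k)/(11+18+k).
Set (11+k)/(29+k) > 0.68 and solve: k > (0.68·29 − 11)/(1 − 0.68) = 27.250.
The smallest integer exceeding 27.250 is 28, and checking k=28: (39)/(57) = 0.6842 > 0.68.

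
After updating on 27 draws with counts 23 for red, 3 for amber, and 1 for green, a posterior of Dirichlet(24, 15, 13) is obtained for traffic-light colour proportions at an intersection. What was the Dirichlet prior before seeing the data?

For a Dirichlet(α) prior with multinomial counts c, the posterior is Dirichlet(α + c) componentwise.
Subtract each count from the matching posterior parameter: 24−23=1, 15−3=12, 13−1=12.

Dirichlet(1, 12, 12)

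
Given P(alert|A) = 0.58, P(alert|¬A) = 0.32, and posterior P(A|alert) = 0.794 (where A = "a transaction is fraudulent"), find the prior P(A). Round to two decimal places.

P(A) = 0.68

Bayes' rule in odds form gives O(A|E) = O(A)·[P(E|A)/P(E|¬A)], hence O(A) = O(A|E)/LR.
Posterior odds = 0.794/(1−0.794) = 3.8544. LR = 0.58/0.32 = 1.8125.
Prior odds = 3.8544/1.8125 = 2.1266, so P(A) = 2.1266/(1+2.1266) ≈ 0.68.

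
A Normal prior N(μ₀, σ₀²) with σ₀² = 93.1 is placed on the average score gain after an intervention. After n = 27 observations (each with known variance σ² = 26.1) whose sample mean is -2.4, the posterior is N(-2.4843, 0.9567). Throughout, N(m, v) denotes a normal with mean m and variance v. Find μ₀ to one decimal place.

μ₀ = -10.6

With known observation variance, the Normal–Normal posterior has precision τ_n = τ₀ + n/σ² and mean μ_n = (τ₀μ₀ + (n/σ²)x̄)/τ_n.
Here τ₀ = 1/93.1 = 0.010741 and τ_data = 27/26.1 = 1.034483, so τ_n = 1.045224.
Rearranging for μ₀: μ₀ = (μ_n·τ_n − τ_data·x̄)/τ₀ = (-2.4843·1.045224 − 1.034483·-2.4) / 0.010741 = -0.113891/0.010741 ≈ -10.6.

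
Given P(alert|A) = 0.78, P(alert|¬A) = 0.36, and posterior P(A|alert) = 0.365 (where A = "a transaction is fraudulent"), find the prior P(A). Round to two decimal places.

P(A) = 0.21

Bayes' rule in odds form gives O(A|E) = O(A)·[P(E|A)/P(E|¬A)], hence O(A) = O(A|E)/LR.
Posterior odds = 0.365/(1−0.365) = 0.5748. LR = 0.78/0.36 = 2.1667.
Prior odds = 0.5748/2.1667 = 0.2653, so P(A) = 0.2653/(1+0.2653) ≈ 0.21.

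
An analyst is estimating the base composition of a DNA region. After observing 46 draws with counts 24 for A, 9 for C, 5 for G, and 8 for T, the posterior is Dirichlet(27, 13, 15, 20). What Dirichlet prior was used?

For a Dirichlet(α) prior with multinomial counts c, the posterior is Dirichlet(α + c) componentwise.
Subtract each count from the matching posterior parameter: 27−24=3, 13−9=4, 15−5=10, 20−8=12.

Dirichlet(3, 4, 10, 12)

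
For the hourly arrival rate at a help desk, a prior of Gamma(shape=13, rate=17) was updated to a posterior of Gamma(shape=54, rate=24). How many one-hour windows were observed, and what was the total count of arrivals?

A Gamma(α, β) prior (rate parametrization) on a Poisson rate with n observations summing to S gives posterior Gamma(α+S, β+n).
Matching: Σxᵢ = 54 − 13 = 41 and n = 24 − 17 = 7.

n = 7 one-hour windows with total 41 arrivals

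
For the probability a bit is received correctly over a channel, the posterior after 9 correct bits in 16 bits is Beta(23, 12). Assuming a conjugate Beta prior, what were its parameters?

Under Beta–binomial conjugacy the posterior parameters are (a+s, b+f).
So a = 23 − 9 = 14 and b = 12 − 7 = 5.

Beta(14, 5)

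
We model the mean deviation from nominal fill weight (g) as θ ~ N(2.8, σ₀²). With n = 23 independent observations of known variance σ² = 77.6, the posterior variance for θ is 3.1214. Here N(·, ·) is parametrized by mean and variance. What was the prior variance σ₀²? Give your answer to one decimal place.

For the Normal–Normal model with known σ², precisions add: τ_n = τ₀ + n/σ².
So 1/σ₀² = 1/3.1214 − 23/77.6 = 0.320369 − 0.296392 = 0.023977.
Hence σ₀² = 1/0.023977 ≈ 41.7.

σ₀² = 41.7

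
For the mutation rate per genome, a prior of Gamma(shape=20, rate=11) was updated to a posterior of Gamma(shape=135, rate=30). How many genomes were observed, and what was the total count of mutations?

A Gamma(α, β) prior (rate parametrization) on a Poisson rate with n observations summing to S gives posterior Gamma(α+S, β+n).
Matching: Σxᵢ = 135 − 20 = 115 and n = 30 − 11 = 19.

n = 19 genomes with total 115 mutations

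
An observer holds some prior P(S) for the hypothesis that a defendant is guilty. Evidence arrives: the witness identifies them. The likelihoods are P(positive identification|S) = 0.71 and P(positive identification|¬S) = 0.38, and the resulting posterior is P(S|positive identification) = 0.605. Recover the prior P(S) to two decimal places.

In odds form, posterior odds = prior odds × likelihood ratio, so prior odds = posterior odds ÷ LR.
Posterior odds = 0.605/(1−0.605) = 1.5316. LR = 0.71/0.38 = 1.8684.
Prior odds = 1.5316/1.8684 = 0.8197, so P(S) = 0.8197/(1+0.8197) ≈ 0.45.

P(S) = 0.45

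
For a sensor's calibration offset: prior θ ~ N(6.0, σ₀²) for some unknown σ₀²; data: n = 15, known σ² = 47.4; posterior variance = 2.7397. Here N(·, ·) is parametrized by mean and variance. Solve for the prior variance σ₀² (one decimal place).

σ₀² = 20.6

For the Normal–Normal model with known σ², precisions add: τ_n = τ₀ + n/σ².
So 1/σ₀² = 1/2.7397 − 15/47.4 = 0.365003 − 0.316456 = 0.048547.
Hence σ₀² = 1/0.048547 ≈ 20.6.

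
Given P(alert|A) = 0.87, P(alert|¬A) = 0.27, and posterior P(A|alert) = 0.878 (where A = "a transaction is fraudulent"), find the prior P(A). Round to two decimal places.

Bayes' rule in odds form gives O(A|E) = O(A)·[P(E|A)/P(E|¬A)], hence O(A) = O(A|E)/LR.
Posterior odds = 0.878/(1−0.878) = 7.1967. LR = 0.87/0.27 = 3.2222.
Prior odds = 7.1967/3.2222 = 2.2335, so P(A) = 2.2335/(1+2.2335) ≈ 0.69.

P(A) = 0.69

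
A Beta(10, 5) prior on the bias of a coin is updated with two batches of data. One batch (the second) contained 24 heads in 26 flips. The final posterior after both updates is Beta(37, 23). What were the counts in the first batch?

3 heads and 16 tails

Sequential conjugate updates are equivalent to a single update on the pooled data, so total successes = posterior α − prior α and total failures = posterior β − prior β.
Total across both batches: 37−10=27 heads, 23−5=18 tails.
Subtract the second batch: 27−24=3 heads and 18−2=16 tails.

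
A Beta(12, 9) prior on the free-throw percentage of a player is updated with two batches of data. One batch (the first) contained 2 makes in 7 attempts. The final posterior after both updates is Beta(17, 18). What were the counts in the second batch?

Sequential conjugate updates are equivalent to a single update on the pooled data, so total successes = posterior α − prior α and total failures = posterior β − prior β.
Total across both batches: 17−12=5 makes, 18−9=9 misses.
Subtract the first batch: 5−2=3 makes and 9−5=4 misses.

3 makes and 4 misses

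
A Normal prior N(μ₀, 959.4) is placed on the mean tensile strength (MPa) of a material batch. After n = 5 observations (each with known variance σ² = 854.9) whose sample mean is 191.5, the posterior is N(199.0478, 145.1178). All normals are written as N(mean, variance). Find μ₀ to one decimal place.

With known observation variance, the Normal–Normal posterior has precision τ_n = τ₀ + n/σ² and mean μ_n = (τ₀μ₀ + (n/σ²)x̄)/τ_n.
Here τ₀ = 1/959.4 = 0.001042 and τ_data = 5/854.9 = 0.005849, so τ_n = 0.006891.
Rearranging for μ₀: μ₀ = (μ_n·τ_n − τ_data·x̄)/τ₀ = (199.0478·0.006891 − 0.005849·191.5) / 0.001042 = 0.251555/0.001042 ≈ 241.4.

μ₀ = 241.4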